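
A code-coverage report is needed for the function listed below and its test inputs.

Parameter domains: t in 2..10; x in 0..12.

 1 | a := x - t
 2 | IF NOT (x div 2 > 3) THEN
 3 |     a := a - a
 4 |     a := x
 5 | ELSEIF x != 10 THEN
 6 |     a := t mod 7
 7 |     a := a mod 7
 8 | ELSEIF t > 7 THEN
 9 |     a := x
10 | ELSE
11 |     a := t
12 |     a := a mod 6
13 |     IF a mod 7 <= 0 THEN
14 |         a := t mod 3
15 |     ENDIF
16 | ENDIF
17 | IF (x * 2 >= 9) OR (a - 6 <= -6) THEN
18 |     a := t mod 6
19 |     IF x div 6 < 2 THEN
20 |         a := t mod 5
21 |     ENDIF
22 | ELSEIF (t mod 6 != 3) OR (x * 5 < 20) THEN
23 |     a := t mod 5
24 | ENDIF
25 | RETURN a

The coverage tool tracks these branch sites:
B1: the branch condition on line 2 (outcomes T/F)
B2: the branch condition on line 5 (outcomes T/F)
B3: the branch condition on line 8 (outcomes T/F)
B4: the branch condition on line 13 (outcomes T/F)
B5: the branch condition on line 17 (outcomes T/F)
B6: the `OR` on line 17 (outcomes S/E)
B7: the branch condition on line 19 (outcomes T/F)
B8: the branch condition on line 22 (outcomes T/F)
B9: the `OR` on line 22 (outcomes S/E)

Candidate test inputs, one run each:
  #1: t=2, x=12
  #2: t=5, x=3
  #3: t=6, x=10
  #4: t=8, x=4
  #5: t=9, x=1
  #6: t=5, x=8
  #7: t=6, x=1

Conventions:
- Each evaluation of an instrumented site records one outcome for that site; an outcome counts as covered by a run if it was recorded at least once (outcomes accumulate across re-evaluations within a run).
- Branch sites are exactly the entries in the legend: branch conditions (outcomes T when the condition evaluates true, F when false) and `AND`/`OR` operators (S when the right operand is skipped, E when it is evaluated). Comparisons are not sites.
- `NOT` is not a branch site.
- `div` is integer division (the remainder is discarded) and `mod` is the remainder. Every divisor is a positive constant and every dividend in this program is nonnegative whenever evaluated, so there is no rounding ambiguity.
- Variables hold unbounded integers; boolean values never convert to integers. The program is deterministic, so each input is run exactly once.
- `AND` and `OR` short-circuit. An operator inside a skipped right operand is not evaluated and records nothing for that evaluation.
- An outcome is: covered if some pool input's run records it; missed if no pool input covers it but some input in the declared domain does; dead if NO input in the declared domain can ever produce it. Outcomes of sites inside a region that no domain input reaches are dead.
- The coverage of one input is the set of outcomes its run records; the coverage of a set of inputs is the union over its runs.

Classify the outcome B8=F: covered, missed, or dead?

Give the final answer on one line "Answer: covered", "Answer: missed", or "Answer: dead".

no pool input records B8=F
but domain input (t=3, x=4) does record it -> reachable, so missed

Answer: missed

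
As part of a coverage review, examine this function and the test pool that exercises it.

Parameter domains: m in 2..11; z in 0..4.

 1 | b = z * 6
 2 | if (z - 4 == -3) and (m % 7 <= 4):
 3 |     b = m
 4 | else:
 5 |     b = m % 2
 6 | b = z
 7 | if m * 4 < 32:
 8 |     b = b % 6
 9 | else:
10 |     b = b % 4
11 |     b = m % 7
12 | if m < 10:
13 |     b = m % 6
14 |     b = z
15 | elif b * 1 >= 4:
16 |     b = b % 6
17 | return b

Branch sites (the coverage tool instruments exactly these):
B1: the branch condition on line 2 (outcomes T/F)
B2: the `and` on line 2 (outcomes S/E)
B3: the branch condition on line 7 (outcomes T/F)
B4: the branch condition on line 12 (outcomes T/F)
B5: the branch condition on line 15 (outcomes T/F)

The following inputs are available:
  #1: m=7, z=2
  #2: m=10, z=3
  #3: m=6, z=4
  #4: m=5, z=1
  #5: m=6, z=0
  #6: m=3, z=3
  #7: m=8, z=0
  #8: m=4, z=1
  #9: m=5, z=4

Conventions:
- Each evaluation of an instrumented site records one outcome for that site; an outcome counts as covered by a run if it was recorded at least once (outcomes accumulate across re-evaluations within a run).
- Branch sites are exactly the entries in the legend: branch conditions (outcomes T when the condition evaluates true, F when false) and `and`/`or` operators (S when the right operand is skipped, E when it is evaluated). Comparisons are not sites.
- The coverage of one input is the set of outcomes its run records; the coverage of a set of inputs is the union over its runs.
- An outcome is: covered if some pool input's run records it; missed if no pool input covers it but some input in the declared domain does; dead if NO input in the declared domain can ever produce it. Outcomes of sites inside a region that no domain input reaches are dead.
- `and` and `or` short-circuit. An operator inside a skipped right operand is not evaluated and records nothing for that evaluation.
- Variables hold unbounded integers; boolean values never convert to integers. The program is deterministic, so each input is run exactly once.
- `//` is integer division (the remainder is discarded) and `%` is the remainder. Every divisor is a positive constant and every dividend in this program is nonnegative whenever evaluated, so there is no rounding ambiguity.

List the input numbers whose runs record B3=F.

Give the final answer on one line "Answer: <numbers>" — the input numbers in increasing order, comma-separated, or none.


input #1 (m=7, z=2): misses B3=F
input #2 (m=10, z=3): covers B3=F
input #3 (m=6, z=4): misses B3=F
input #4 (m=5, z=1): misses B3=F
input #5 (m=6, z=0): misses B3=F
input #6 (m=3, z=3): misses B3=F
input #7 (m=8, z=0): covers B3=F
input #8 (m=4, z=1): misses B3=F
input #9 (m=5, z=4): misses B3=F
Answer: 2, 7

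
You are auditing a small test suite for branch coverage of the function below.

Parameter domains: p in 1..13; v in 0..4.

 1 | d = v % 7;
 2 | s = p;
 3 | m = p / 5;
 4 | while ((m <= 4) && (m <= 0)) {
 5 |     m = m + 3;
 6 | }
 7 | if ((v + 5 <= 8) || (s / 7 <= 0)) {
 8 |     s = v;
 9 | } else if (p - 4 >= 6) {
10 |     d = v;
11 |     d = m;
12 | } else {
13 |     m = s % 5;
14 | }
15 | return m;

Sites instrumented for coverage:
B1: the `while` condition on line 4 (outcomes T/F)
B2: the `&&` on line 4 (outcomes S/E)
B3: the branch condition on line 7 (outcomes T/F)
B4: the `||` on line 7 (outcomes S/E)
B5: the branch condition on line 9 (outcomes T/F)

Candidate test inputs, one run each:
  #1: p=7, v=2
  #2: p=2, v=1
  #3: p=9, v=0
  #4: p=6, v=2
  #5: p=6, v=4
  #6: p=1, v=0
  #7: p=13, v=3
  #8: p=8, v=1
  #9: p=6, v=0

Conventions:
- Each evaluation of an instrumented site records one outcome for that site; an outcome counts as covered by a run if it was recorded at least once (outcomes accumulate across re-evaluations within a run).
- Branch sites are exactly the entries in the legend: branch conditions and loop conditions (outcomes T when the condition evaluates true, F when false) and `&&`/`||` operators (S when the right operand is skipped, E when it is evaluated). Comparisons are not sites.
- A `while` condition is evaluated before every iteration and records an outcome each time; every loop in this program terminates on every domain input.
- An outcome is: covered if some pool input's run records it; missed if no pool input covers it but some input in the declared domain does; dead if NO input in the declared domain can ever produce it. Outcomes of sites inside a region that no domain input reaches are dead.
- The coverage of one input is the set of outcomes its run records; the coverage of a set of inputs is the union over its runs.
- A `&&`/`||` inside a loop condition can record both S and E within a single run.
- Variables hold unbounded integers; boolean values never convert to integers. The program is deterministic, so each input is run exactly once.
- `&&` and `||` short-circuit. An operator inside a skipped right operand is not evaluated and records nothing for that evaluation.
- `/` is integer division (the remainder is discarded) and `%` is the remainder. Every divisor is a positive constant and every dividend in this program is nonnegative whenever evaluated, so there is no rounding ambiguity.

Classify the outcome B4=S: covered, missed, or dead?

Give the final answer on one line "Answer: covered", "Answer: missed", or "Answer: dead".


B4=S is recorded by pool input(s) 1, 2, 3, 4, 6, 7, 8, 9 -> covered
Answer: covered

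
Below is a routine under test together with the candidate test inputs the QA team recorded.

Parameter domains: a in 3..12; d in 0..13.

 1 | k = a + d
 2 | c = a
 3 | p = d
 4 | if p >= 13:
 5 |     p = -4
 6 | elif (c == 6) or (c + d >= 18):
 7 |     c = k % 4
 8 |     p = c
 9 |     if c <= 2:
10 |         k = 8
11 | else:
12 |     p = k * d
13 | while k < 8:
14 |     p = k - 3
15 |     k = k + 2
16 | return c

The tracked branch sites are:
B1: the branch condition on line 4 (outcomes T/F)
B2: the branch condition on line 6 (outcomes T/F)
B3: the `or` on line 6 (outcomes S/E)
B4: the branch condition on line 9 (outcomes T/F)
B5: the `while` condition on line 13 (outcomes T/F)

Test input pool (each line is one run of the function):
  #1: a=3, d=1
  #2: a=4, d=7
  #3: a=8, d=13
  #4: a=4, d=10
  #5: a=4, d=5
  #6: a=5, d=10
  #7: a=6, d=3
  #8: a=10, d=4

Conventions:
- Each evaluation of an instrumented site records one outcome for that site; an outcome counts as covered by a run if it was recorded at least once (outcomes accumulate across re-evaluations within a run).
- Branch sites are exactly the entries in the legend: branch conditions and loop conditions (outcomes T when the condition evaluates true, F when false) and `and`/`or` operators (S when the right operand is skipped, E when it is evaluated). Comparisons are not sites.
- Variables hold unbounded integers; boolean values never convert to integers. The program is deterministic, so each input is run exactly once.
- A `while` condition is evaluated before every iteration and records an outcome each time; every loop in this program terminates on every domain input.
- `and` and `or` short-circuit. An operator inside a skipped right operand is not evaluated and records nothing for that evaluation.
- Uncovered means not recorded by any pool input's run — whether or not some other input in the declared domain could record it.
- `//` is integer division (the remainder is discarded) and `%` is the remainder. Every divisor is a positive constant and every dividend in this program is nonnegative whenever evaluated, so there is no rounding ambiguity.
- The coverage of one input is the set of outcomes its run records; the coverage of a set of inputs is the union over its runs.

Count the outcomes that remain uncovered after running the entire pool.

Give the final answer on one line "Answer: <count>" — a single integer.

input #1, a=3, d=1: events B1->F, B3->E, B2->F, B5->T, B5->T, B5->F; outcomes B1=F, B2=F, B3=E, B5=T, B5=F
input #2, a=4, d=7: events B1->F, B3->E, B2->F, B5->F; outcomes B1=F, B2=F, B3=E, B5=F
input #3, a=8, d=13: events B1->T, B5->F; outcomes B1=T, B5=F
input #4, a=4, d=10: events B1->F, B3->E, B2->F, B5->F; outcomes B1=F, B2=F, B3=E, B5=F
input #5, a=4, d=5: events B1->F, B3->E, B2->F, B5->F; outcomes B1=F, B2=F, B3=E, B5=F
input #6, a=5, d=10: events B1->F, B3->E, B2->F, B5->F; outcomes B1=F, B2=F, B3=E, B5=F
input #7, a=6, d=3: events B1->F, B3->S, B2->T, B4->T, B5->F; outcomes B1=F, B2=T, B3=S, B4=T, B5=F
input #8, a=10, d=4: events B1->F, B3->E, B2->F, B5->F; outcomes B1=F, B2=F, B3=E, B5=F
union over the pool: B1=T, B1=F, B2=T, B2=F, B3=S, B3=E, B4=T, B5=T, B5=F
uncovered (1 of 10): B4=F

Answer: 1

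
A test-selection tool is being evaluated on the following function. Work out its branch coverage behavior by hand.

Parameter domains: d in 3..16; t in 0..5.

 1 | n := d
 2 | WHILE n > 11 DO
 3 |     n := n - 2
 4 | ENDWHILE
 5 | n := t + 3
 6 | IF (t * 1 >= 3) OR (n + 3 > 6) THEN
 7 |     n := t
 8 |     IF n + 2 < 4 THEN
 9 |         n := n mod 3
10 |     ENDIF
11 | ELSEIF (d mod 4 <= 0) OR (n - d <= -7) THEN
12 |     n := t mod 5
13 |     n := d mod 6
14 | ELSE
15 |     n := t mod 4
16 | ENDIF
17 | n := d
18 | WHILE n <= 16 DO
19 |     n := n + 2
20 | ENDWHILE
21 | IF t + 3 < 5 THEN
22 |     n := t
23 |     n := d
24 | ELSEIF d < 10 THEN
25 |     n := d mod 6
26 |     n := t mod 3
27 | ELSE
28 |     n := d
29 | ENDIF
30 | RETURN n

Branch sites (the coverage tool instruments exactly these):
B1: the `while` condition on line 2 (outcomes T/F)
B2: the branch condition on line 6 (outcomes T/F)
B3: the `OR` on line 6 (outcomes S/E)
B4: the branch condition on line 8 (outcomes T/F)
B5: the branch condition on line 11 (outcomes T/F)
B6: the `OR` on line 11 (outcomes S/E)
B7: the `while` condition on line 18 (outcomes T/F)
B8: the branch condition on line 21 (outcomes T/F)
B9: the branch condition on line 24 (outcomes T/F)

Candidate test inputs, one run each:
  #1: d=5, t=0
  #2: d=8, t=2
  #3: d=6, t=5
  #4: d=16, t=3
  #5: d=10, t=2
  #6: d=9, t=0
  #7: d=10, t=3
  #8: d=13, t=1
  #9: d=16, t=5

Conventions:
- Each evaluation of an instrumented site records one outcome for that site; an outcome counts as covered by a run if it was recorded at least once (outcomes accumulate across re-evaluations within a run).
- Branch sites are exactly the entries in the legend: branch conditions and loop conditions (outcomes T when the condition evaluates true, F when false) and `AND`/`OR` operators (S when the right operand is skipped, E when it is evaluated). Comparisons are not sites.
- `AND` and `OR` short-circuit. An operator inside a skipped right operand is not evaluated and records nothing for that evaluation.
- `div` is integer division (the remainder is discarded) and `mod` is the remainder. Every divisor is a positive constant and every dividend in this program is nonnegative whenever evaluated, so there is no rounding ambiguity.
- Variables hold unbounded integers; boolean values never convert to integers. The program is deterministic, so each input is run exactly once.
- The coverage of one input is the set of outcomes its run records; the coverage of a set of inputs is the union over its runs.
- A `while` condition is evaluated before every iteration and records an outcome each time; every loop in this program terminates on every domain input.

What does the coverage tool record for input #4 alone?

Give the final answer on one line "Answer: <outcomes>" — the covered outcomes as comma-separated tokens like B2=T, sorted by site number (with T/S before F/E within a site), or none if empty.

Event log for input #4 (d=16, t=3):
  B1->T, B1->T, B1->T, B1->F, B3->S, B2->T, B4->F, B7->T, B7->F, B8->F
  B9->F
deduplicating events, the covered set is: B1=T, B1=F, B2=T, B3=S, B4=F, B7=T, B7=F, B8=F, B9=F

Answer: B1=T, B1=F, B2=T, B3=S, B4=F, B7=T, B7=F, B8=F, B9=F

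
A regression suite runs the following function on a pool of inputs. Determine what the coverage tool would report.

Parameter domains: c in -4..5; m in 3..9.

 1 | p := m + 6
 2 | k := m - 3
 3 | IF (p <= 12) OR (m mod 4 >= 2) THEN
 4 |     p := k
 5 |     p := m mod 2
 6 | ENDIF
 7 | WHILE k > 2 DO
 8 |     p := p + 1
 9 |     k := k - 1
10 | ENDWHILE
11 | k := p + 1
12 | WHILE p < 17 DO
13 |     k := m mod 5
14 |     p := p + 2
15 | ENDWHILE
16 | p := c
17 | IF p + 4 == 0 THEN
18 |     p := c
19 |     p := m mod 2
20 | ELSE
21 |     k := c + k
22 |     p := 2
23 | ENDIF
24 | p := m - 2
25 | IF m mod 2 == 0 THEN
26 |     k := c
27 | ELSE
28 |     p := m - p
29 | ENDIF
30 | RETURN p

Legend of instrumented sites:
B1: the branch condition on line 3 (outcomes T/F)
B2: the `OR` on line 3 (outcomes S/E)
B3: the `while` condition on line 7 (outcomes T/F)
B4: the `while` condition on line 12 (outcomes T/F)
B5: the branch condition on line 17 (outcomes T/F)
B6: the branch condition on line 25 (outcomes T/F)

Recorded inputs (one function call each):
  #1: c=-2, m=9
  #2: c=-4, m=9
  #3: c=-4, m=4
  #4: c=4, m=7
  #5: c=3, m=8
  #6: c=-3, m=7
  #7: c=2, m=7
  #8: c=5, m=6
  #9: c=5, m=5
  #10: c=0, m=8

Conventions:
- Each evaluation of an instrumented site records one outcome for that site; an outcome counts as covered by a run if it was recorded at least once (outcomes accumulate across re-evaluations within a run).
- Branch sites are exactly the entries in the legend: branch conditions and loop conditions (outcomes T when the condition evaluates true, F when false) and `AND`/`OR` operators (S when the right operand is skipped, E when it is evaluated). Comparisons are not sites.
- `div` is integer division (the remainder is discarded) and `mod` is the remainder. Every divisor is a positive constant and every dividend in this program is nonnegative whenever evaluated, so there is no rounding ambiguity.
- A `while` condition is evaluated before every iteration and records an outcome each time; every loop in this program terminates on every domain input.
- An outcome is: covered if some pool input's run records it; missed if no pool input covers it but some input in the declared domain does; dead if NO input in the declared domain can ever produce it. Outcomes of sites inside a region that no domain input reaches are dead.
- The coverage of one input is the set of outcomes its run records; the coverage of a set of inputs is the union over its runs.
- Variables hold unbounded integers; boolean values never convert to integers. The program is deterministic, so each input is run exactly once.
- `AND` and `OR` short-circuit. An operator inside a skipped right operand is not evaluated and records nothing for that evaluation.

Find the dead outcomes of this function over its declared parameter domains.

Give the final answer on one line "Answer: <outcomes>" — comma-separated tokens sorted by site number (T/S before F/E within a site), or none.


exhaustive pass over the 70-input domain:
  reachable outcomes have witnesses, e.g. B1=T (e.g. c=-4, m=3), B1=F (e.g. c=-4, m=8), B2=S (e.g. c=-4, m=3), B2=E (e.g. c=-4, m=7)
Answer: none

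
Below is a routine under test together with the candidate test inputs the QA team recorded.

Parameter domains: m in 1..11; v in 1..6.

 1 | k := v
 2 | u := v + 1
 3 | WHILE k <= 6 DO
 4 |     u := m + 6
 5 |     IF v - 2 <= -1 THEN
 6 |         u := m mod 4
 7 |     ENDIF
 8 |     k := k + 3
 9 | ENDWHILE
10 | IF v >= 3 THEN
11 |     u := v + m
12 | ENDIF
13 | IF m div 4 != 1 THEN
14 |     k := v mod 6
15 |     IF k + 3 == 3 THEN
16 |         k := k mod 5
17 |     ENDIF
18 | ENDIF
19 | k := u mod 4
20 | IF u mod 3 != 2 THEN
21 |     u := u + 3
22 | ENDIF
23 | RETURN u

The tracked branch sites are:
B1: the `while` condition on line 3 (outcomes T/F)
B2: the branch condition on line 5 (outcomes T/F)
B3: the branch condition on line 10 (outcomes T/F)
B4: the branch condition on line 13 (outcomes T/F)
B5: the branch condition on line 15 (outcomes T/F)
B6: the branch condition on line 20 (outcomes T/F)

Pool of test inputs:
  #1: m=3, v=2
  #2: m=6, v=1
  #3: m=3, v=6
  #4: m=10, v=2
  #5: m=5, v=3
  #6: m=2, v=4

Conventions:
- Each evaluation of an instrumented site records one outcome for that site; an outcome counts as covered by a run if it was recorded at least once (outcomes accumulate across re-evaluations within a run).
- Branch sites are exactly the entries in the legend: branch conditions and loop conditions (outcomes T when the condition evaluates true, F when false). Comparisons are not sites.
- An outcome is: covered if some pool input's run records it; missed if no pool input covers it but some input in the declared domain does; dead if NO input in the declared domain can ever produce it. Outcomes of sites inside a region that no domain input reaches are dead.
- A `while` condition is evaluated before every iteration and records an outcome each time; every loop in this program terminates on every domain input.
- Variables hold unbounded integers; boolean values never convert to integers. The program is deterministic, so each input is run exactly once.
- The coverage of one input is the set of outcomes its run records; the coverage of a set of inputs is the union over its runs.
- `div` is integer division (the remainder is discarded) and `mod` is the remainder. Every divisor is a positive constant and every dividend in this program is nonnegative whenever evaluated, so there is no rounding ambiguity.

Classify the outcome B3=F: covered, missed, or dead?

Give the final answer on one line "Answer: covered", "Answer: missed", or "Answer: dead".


B3=F is recorded by pool input(s) 1, 2, 4 -> covered
Answer: covered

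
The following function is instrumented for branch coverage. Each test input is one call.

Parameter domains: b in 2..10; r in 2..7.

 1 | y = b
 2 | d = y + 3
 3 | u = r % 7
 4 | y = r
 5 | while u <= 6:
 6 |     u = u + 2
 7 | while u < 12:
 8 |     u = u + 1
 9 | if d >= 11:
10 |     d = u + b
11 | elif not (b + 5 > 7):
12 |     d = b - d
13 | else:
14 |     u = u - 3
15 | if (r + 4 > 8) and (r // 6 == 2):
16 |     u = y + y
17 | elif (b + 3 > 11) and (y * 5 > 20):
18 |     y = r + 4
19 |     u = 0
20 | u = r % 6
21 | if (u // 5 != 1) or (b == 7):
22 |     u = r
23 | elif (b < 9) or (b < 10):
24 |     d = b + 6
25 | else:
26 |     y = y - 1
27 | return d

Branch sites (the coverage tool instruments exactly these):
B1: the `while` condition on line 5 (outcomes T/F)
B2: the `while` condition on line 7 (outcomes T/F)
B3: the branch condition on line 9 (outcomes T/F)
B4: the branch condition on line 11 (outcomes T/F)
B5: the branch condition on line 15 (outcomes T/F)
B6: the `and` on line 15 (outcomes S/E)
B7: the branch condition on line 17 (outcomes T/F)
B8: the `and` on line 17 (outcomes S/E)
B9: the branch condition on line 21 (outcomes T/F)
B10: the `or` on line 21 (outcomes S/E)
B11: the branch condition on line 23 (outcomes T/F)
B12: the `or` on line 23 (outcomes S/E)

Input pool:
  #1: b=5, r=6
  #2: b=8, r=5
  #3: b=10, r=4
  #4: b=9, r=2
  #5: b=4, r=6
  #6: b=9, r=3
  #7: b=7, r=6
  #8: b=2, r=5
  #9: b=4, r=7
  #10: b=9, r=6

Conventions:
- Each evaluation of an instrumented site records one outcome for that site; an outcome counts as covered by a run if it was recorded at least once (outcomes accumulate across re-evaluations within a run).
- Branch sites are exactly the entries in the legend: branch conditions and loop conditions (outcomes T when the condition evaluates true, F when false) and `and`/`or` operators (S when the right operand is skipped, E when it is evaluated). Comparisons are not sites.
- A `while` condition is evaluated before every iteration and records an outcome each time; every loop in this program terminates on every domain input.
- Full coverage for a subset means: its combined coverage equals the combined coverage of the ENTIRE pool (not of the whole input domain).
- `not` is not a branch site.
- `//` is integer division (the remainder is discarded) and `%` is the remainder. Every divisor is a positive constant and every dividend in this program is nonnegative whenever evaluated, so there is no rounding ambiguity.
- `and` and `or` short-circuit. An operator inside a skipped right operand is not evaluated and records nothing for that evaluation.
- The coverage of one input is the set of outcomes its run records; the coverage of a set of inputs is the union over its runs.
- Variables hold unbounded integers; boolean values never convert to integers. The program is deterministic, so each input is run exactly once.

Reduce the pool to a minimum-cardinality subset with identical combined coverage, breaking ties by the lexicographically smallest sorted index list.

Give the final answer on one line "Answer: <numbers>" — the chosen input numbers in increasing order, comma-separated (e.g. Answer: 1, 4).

#1 (b=5, r=6) -> covered: B1=T, B1=F, B2=T, B2=F, B3=F, B4=F, B5=F, B6=E, B7=F, B8=S, B9=T, B10=S
#2 (b=8, r=5) -> covered: B1=T, B1=F, B2=T, B2=F, B3=T, B5=F, B6=E, B7=F, B8=S, B9=F, B10=E, B11=T, B12=S
#3 (b=10, r=4) -> covered: B1=T, B1=F, B2=T, B2=F, B3=T, B5=F, B6=S, B7=F, B8=E, B9=T, B10=S
#4 (b=9, r=2) -> covered: B1=T, B1=F, B2=T, B2=F, B3=T, B5=F, B6=S, B7=F, B8=E, B9=T, B10=S
#5 (b=4, r=6) -> covered: B1=T, B1=F, B2=T, B2=F, B3=F, B4=F, B5=F, B6=E, B7=F, B8=S, B9=T, B10=S
#6 (b=9, r=3) -> covered: B1=T, B1=F, B2=T, B2=F, B3=T, B5=F, B6=S, B7=F, B8=E, B9=T, B10=S
#7 (b=7, r=6) -> covered: B1=T, B1=F, B2=T, B2=F, B3=F, B4=F, B5=F, B6=E, B7=F, B8=S, B9=T, B10=S
#8 (b=2, r=5) -> covered: B1=T, B1=F, B2=T, B2=F, B3=F, B4=T, B5=F, B6=E, B7=F, B8=S, B9=F, B10=E, B11=T, B12=S
#9 (b=4, r=7) -> covered: B1=T, B1=F, B2=T, B2=F, B3=F, B4=F, B5=F, B6=E, B7=F, B8=S, B9=T, B10=S
#10 (b=9, r=6) -> covered: B1=T, B1=F, B2=T, B2=F, B3=T, B5=F, B6=E, B7=T, B8=E, B9=T, B10=S
the full pool covers 21 outcomes: B1=T, B1=F, B2=T, B2=F, B3=T, B3=F, B4=T, B4=F, B5=F, B6=S, B6=E, B7=T, B7=F, B8=S, B8=E, B9=T, B9=F, B10=S, B10=E, B11=T, B12=S
every size-1 subset falls short of the 21 outcomes (best: 14/21)
every size-2 subset falls short of the 21 outcomes (best: 19/21)
every size-3 subset falls short of the 21 outcomes (best: 20/21)
the canonical winner is {1, 3, 8, 10}: size 4, full 21-outcome coverage, earliest index list among size-4 covers

Answer: 1, 3, 8, 10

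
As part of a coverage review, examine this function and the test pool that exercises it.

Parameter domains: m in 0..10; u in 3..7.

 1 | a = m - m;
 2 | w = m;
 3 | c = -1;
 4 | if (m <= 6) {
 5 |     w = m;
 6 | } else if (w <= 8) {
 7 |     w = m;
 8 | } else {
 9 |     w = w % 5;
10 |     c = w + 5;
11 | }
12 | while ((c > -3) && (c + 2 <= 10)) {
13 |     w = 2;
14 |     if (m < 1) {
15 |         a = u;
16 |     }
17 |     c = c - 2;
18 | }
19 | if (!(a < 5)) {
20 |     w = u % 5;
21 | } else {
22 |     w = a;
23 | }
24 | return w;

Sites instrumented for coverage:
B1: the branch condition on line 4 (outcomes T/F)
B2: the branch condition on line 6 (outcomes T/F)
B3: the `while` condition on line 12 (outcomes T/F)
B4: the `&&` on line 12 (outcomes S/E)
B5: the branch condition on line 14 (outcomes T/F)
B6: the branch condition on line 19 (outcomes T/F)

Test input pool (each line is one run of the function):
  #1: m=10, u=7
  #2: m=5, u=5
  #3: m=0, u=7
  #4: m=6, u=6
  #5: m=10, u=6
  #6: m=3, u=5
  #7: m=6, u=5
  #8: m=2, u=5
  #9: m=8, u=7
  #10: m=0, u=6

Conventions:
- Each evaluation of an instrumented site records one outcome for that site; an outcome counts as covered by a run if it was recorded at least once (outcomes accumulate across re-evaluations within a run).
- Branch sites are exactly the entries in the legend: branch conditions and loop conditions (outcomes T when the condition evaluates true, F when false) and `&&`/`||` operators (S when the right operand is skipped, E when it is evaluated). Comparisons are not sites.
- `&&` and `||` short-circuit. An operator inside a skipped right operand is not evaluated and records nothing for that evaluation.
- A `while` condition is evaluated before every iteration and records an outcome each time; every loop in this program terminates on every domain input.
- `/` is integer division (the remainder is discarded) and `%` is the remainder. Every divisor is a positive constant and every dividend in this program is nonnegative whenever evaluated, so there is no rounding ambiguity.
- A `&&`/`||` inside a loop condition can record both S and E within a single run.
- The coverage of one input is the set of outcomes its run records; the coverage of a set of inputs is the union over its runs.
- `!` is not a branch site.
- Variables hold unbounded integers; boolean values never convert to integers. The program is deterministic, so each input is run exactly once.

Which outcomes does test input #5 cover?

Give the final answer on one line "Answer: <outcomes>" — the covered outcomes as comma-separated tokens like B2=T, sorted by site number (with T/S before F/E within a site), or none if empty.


Simulating input #5 (m=10, u=6) step by step:
  B1->F, B2->F, B4->E, B3->T, B5->F, B4->E, B3->T, B5->F, B4->E, B3->T
  B5->F, B4->E, B3->T, B5->F, B4->S, B3->F, B6->F
as a set, this run covers: B1=F, B2=F, B3=T, B3=F, B4=S, B4=E, B5=F, B6=F
Answer: B1=F, B2=F, B3=T, B3=F, B4=S, B4=E, B5=F, B6=F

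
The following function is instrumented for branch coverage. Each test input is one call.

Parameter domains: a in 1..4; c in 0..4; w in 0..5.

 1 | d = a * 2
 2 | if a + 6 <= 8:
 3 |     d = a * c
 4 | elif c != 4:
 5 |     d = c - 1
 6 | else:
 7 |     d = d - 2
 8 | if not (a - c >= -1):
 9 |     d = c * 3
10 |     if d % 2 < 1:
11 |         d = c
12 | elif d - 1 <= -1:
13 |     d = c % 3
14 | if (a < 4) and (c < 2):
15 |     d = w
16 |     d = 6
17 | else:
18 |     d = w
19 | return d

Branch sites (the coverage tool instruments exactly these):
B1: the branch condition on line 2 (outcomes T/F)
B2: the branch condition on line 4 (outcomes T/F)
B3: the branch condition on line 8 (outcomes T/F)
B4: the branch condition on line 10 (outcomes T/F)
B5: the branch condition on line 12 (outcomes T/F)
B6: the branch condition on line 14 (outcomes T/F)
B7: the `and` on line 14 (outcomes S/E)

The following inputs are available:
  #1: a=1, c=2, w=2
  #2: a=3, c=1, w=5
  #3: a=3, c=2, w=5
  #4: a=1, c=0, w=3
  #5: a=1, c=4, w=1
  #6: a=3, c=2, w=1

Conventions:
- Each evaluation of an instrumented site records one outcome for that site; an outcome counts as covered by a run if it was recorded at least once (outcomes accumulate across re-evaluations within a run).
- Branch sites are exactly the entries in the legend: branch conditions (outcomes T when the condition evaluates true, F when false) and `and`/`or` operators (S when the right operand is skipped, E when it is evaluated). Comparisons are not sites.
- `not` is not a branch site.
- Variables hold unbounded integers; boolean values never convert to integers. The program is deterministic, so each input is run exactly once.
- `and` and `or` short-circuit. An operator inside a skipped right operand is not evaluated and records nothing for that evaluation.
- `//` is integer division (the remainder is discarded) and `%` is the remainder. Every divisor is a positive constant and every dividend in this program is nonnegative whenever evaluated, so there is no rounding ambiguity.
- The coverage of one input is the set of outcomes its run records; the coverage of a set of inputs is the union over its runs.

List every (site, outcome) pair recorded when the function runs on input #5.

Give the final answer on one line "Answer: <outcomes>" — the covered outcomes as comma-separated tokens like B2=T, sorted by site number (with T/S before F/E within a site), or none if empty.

Running input #5 (a=1, c=4, w=1), event by event:
  B1->T, B3->T, B4->T, B7->E, B6->F
collecting distinct outcomes: B1=T, B3=T, B4=T, B6=F, B7=E

Answer: B1=T, B3=T, B4=T, B6=F, B7=E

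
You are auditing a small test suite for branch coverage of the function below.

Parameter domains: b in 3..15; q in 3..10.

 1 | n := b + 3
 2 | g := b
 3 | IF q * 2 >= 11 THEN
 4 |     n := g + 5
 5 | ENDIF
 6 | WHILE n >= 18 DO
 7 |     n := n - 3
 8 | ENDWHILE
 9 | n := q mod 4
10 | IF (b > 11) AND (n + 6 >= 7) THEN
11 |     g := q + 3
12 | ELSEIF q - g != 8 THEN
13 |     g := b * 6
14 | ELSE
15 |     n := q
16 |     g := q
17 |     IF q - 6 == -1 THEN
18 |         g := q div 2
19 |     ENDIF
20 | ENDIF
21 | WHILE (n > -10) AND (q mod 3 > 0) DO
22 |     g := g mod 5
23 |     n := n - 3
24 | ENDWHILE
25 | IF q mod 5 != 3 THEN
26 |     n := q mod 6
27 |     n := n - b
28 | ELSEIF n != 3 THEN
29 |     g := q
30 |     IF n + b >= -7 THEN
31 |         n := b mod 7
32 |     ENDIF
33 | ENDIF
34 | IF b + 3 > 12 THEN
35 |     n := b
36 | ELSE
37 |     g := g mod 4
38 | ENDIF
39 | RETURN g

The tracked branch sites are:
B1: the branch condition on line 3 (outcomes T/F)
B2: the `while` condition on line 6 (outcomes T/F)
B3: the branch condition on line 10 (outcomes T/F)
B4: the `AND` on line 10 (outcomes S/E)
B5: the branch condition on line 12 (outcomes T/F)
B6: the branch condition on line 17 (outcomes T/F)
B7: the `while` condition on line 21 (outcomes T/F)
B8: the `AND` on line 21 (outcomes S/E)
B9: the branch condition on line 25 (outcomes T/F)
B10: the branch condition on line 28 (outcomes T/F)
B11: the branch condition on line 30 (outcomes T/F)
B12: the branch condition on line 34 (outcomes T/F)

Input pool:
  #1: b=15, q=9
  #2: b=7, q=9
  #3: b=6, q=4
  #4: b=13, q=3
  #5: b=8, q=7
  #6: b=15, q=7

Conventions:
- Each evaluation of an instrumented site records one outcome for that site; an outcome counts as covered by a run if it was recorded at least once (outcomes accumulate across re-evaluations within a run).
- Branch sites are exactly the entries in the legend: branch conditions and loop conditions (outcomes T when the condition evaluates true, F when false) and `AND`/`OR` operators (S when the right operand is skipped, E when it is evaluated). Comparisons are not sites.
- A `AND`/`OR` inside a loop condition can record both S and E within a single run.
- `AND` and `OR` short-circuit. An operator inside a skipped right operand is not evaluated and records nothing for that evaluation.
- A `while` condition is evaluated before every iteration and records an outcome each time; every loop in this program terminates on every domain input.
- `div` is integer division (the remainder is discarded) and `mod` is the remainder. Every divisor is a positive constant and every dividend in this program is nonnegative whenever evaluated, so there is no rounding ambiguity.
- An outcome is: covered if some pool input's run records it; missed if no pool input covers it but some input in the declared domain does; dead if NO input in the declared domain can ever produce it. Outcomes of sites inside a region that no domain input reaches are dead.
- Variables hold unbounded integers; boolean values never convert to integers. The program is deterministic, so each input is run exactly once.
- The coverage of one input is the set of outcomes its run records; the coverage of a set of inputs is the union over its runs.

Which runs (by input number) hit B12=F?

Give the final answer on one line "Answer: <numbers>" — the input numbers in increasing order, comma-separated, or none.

input #1 (b=15, q=9): does not produce B12=F
input #2 (b=7, q=9): produces B12=F
input #3 (b=6, q=4): produces B12=F
input #4 (b=13, q=3): does not produce B12=F
input #5 (b=8, q=7): produces B12=F
input #6 (b=15, q=7): does not produce B12=F

Answer: 2, 3, 5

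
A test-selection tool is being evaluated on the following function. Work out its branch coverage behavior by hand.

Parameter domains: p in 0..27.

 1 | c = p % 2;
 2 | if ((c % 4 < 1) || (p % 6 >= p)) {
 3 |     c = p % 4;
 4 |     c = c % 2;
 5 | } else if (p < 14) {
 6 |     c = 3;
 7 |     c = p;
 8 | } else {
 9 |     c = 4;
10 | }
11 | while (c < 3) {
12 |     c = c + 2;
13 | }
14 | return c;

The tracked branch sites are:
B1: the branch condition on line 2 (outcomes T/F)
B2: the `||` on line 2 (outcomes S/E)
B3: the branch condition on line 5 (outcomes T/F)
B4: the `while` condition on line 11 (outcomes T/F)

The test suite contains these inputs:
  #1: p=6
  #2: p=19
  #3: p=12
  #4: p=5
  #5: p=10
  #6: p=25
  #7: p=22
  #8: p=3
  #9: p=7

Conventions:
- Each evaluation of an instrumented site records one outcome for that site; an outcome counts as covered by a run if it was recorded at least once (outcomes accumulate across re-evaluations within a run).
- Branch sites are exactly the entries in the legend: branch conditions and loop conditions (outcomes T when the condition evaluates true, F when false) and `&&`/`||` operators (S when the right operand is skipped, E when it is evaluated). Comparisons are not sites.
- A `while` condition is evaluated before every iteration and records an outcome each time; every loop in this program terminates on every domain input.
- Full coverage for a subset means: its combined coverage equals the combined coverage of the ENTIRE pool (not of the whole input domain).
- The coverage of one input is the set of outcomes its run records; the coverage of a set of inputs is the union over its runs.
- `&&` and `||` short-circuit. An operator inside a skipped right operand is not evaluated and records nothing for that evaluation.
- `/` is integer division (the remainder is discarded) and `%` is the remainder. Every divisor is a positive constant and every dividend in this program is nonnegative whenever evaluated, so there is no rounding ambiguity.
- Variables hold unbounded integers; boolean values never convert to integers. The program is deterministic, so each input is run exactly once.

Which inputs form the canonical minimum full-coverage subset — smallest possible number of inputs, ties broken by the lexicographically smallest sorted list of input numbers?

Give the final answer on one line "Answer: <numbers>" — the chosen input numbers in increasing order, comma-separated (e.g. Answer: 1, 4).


#1 (p=6) -> B2->S, B1->T, B4->T, B4->T, B4->F; covered: B1=T, B2=S, B4=T, B4=F
#2 (p=19) -> B2->E, B1->F, B3->F, B4->F; covered: B1=F, B2=E, B3=F, B4=F
#3 (p=12) -> B2->S, B1->T, B4->T, B4->T, B4->F; covered: B1=T, B2=S, B4=T, B4=F
#4 (p=5) -> B2->E, B1->T, B4->T, B4->F; covered: B1=T, B2=E, B4=T, B4=F
#5 (p=10) -> B2->S, B1->T, B4->T, B4->T, B4->F; covered: B1=T, B2=S, B4=T, B4=F
#6 (p=25) -> B2->E, B1->F, B3->F, B4->F; covered: B1=F, B2=E, B3=F, B4=F
#7 (p=22) -> B2->S, B1->T, B4->T, B4->T, B4->F; covered: B1=T, B2=S, B4=T, B4=F
#8 (p=3) -> B2->E, B1->T, B4->T, B4->F; covered: B1=T, B2=E, B4=T, B4=F
#9 (p=7) -> B2->E, B1->F, B3->T, B4->F; covered: B1=F, B2=E, B3=T, B4=F
the full pool covers 8 outcomes: B1=T, B1=F, B2=S, B2=E, B3=T, B3=F, B4=T, B4=F
no size-1 subset reaches all 8 outcomes (best union: 4/8)
no size-2 subset reaches all 8 outcomes (best union: 7/8)
the canonical winner is {1, 2, 9}: size 3, full 8-outcome coverage, earliest index list among size-3 covers
Answer: 1, 2, 9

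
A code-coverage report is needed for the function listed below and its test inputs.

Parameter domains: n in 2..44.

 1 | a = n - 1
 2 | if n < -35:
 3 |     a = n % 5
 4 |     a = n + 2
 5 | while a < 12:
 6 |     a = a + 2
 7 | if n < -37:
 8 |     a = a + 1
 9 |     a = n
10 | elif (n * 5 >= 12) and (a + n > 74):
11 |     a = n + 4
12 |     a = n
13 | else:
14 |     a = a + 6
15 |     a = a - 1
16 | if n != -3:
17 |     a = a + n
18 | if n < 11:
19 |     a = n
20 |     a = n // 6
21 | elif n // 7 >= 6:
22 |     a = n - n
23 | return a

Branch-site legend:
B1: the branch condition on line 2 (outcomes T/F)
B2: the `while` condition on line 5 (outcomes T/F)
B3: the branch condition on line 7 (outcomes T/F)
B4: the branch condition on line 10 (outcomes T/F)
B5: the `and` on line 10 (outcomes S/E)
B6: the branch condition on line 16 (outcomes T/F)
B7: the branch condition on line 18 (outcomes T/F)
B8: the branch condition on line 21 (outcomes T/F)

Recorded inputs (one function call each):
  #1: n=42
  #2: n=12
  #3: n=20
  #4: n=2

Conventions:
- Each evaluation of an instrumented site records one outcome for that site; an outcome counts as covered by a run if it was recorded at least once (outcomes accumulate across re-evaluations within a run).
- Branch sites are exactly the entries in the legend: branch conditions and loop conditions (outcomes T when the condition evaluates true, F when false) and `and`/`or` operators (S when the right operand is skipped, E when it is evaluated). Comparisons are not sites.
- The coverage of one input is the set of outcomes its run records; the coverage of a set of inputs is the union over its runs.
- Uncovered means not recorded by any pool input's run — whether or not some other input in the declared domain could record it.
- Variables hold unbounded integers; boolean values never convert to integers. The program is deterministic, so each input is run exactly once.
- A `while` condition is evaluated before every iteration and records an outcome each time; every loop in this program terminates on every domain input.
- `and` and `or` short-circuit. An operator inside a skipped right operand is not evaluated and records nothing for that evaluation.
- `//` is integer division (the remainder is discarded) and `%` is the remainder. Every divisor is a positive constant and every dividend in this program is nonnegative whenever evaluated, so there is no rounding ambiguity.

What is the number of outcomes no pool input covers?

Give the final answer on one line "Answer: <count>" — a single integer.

run #1 (n=42) runs B1->F, B2->F, B3->F, B5->E, B4->T, B6->T, B7->F, B8->T; records B1=F, B2=F, B3=F, B4=T, B5=E, B6=T, B7=F, B8=T
run #2 (n=12) runs B1->F, B2->T, B2->F, B3->F, B5->E, B4->F, B6->T, B7->F, B8->F; records B1=F, B2=T, B2=F, B3=F, B4=F, B5=E, B6=T, B7=F, B8=F
run #3 (n=20) runs B1->F, B2->F, B3->F, B5->E, B4->F, B6->T, B7->F, B8->F; records B1=F, B2=F, B3=F, B4=F, B5=E, B6=T, B7=F, B8=F
run #4 (n=2) runs B1->F, B2->T, B2->T, B2->T, B2->T, B2->T, B2->T, B2->F, B3->F, B5->S, B4->F, B6->T, B7->T; records B1=F, B2=T, B2=F, B3=F, B4=F, B5=S, B6=T, B7=T
union over the pool: B1=F, B2=T, B2=F, B3=F, B4=T, B4=F, B5=S, B5=E, B6=T, B7=T, B7=F, B8=T, B8=F
uncovered (3 of 16): B1=T, B3=T, B6=F

Answer: 3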